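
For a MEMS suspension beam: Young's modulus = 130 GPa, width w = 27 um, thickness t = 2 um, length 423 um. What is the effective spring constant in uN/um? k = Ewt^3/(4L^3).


Step 1: Convert E to consistent units (1 GPa = 1000 uN/um^2).
E = 130 GPa = 130000 uN/um^2
Step 2: Compute t^3 = 2^3 = 8
Step 3: Compute L^3 = 423^3 = 75686967
Step 4: k = 130000 * 27 * 8 / (4 * 75686967)
k = 0.0928 uN/um


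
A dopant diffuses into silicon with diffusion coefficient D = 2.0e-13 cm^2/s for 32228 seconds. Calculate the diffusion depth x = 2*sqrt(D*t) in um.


Step 1: Compute D*t = 2.0e-13 * 32228 = 6.4456e-09 cm^2
Step 2: sqrt(D*t) = 8.02845e-05 cm
Step 3: x = 2 * 8.02845e-05 cm = 1.60569e-04 cm
Step 4: Convert to um (1 cm = 1e4 um): x = 1.606 um


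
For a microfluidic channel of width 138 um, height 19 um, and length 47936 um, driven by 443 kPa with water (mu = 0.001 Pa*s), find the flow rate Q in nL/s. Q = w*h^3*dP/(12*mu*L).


Step 1: Convert all dimensions to SI (meters).
w = 138e-6 m, h = 19e-6 m, L = 47936e-6 m, dP = 443e3 Pa
Step 2: Q = w * h^3 * dP / (12 * mu * L)
Q = 138e-6 * (19e-6)^3 * 443e3 / (12 * 0.001 * 47936e-6) = 7.2895476e-10 m^3/s
Step 3: Convert Q from m^3/s to nL/s (1 m^3 = 1e12 nL, so multiply by 1e12).
Q = 728.955 nL/s


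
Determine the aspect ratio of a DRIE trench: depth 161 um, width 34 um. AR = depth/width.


Step 1: AR = depth / width
Step 2: AR = 161 / 34
AR = 4.7


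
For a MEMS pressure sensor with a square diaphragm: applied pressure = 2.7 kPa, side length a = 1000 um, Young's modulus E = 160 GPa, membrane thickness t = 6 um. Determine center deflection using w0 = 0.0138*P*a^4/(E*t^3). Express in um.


Step 1: Convert pressure to compatible units (E is in GPa, so P in GPa).
P = 2.7 kPa = 2.7e-6 GPa
Step 2: Compute numerator: 0.0138 * P * a^4.
a^4 = 1000^4 = 1000000000000
numerator = 0.0138 * 2.7e-6 * 1000000000000 = 3.726e+04
Step 3: Compute denominator: E * t^3 = 160 * 6^3 = 34560
Step 4: w0 = numerator / denominator = 3.726e+04 / 34560 = 1.0781 um


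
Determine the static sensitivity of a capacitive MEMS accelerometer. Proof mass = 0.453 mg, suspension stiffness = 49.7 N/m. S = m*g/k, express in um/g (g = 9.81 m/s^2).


Step 1: Convert mass: m = 0.453 mg = 4.53e-07 kg
Step 2: S = m * g / k = 4.53e-07 * 9.81 / 49.7
Step 3: S = 8.94e-08 m/g
Step 4: Convert to um/g: S = 0.089 um/g


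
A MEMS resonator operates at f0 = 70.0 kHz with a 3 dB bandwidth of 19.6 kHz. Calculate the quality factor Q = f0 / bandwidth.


Step 1: Q = f0 / bandwidth
Step 2: Q = 70.0 / 19.6
Q = 3.6


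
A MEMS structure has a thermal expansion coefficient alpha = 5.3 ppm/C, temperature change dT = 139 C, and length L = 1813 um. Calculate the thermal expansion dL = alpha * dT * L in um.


Step 1: Convert CTE: alpha = 5.3 ppm/C = 5.3e-6 /C
Step 2: dL = 5.3e-6 * 139 * 1813
dL = 1.3356 um


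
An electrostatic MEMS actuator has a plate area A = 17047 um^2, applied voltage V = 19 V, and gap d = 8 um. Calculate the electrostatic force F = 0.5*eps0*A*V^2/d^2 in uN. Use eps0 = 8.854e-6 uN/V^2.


Step 1: Identify parameters.
eps0 = 8.854e-6 uN/V^2, A = 17047 um^2, V = 19 V, d = 8 um
Step 2: Compute V^2 = 19^2 = 361
Step 3: Compute d^2 = 8^2 = 64
Step 4: F = 0.5 * 8.854e-6 * 17047 * 361 / 64
F = 0.426 uN


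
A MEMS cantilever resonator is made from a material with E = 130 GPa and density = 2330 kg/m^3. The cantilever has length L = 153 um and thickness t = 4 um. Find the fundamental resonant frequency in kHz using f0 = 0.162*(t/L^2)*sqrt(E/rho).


Step 1: Convert units to SI.
t_SI = 4e-6 m, L_SI = 153e-6 m
Step 2: Calculate sqrt(E/rho).
sqrt(130e9 / 2330) = 7469.54 m/s
Step 3: Compute f0.
f0 = 0.162 * 4e-6 / (153e-6)^2 * 7469.54 = 206769.3 Hz = 206.77 kHz


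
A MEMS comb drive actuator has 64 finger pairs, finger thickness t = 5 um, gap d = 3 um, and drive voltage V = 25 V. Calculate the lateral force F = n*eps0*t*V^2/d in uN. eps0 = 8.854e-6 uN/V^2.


Step 1: Parameters: n=64, eps0=8.854e-6 uN/V^2, t=5 um, V=25 V, d=3 um
Step 2: V^2 = 625
Step 3: F = 64 * 8.854e-6 * 5 * 625 / 3
F = 0.59 uN


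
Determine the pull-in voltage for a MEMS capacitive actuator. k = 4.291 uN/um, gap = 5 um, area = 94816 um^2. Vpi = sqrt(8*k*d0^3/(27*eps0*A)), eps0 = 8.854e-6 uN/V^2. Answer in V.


Step 1: Compute numerator: 8 * k * d0^3 = 8 * 4.291 * 5^3 = 4291.0
Step 2: Compute denominator: 27 * eps0 * A = 27 * 8.854e-6 * 94816 = 22.666523
Step 3: Vpi = sqrt(4291.0 / 22.666523)
Vpi = 13.76 V


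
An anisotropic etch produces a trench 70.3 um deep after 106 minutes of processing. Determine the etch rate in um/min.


Step 1: Etch rate = depth / time
Step 2: rate = 70.3 / 106
rate = 0.663 um/min


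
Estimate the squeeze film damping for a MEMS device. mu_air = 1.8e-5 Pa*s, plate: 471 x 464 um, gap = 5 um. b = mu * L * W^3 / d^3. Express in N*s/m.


Step 1: Convert to SI.
L = 471e-6 m, W = 464e-6 m, d = 5e-6 m
Step 2: W^3 = (464e-6)^3 = 9.99e-11 m^3
Step 3: d^3 = (5e-6)^3 = 1.25e-16 m^3
Step 4: b = 1.8e-5 * 471e-6 * 9.99e-11 / 1.25e-16
b = 6.78e-03 N*s/m


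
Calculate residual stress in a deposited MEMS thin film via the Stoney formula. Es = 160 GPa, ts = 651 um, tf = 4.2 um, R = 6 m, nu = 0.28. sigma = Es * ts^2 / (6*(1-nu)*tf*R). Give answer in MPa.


Step 1: Compute numerator: Es * ts^2 = 160 * 651^2 = 67808160 (GPa*um^2)
Step 2: Compute denominator (R in um): 6*(1-nu)*tf*R = 6*0.72*4.2*6e6 = 108864000.0 (um^2)
Step 3: sigma (GPa) = 67808160 / 108864000.0 = 6.2287e-01 GPa
Step 4: Convert to MPa (x1000): sigma = 622.9 MPa


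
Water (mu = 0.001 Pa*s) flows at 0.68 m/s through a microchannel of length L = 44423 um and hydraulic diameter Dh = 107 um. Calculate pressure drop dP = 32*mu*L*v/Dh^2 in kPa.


Step 1: Convert to SI: L = 44423e-6 m, Dh = 107e-6 m
Step 2: dP = 32 * 0.001 * 44423e-6 * 0.68 / (107e-6)^2
Step 3: dP = 84430.47 Pa
Step 4: Convert to kPa: dP = 84.43 kPa


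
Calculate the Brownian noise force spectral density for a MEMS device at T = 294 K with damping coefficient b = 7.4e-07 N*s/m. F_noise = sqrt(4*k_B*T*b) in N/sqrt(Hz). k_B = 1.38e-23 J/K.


Step 1: Compute 4 * k_B * T * b
= 4 * 1.38e-23 * 294 * 7.4e-07
= 1.2009e-26 N^2/Hz
Step 2: F_noise = sqrt(1.2009e-26)
F_noise = 1.10e-13 N/sqrt(Hz)


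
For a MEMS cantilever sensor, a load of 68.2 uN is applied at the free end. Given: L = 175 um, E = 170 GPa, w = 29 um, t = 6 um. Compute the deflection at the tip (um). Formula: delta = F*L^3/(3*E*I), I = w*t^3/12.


Step 1: Calculate the second moment of area.
I = w * t^3 / 12 = 29 * 6^3 / 12 = 522.0 um^4
Step 2: Convert E to consistent units (1 GPa = 1000 uN/um^2).
E = 170 GPa = 170000 uN/um^2
Step 3: Calculate tip deflection.
delta = F * L^3 / (3 * E * I)
delta = 68.2 * 175^3 / (3 * 170000 * 522.0)
delta = 1.373 um


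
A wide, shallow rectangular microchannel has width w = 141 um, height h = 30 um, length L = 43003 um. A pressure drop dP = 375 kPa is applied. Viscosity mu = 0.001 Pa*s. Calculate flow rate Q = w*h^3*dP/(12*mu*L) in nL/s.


Step 1: Convert all dimensions to SI (meters).
w = 141e-6 m, h = 30e-6 m, L = 43003e-6 m, dP = 375e3 Pa
Step 2: Q = w * h^3 * dP / (12 * mu * L)
Q = 141e-6 * (30e-6)^3 * 375e3 / (12 * 0.001 * 43003e-6) = 2.7665221e-09 m^3/s
Step 3: Convert Q from m^3/s to nL/s (1 m^3 = 1e12 nL, so multiply by 1e12).
Q = 2766.522 nL/s


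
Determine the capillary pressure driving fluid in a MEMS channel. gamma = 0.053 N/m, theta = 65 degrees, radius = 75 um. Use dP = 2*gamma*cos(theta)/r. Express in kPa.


Step 1: cos(65 deg) = 0.4226
Step 2: Convert r to m: r = 75e-6 m
Step 3: dP = 2 * 0.053 * 0.4226 / 75e-6 = 597.3 Pa
Step 4: Convert Pa to kPa (divide by 1000).
dP = 0.6 kPa


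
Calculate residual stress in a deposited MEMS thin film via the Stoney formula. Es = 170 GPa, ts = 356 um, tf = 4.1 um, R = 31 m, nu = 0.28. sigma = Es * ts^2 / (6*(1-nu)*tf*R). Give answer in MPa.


Step 1: Compute numerator: Es * ts^2 = 170 * 356^2 = 21545120 (GPa*um^2)
Step 2: Compute denominator (R in um): 6*(1-nu)*tf*R = 6*0.72*4.1*31e6 = 549072000.0 (um^2)
Step 3: sigma (GPa) = 21545120 / 549072000.0 = 3.9239e-02 GPa
Step 4: Convert to MPa (x1000): sigma = 39.2 MPa


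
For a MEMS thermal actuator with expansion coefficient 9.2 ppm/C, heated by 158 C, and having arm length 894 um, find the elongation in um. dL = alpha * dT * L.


Step 1: Convert CTE: alpha = 9.2 ppm/C = 9.2e-6 /C
Step 2: dL = 9.2e-6 * 158 * 894
dL = 1.2995 um


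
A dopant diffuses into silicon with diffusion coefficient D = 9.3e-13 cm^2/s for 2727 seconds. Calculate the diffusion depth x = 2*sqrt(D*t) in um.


Step 1: Compute D*t = 9.3e-13 * 2727 = 2.53611e-09 cm^2
Step 2: sqrt(D*t) = 5.03598e-05 cm
Step 3: x = 2 * 5.03598e-05 cm = 1.007196e-04 cm
Step 4: Convert to um (1 cm = 1e4 um): x = 1.007 um


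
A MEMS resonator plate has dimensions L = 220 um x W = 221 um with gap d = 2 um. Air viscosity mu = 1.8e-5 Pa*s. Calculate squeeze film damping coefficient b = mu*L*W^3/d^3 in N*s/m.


Step 1: Convert to SI.
L = 220e-6 m, W = 221e-6 m, d = 2e-6 m
Step 2: W^3 = (221e-6)^3 = 1.08e-11 m^3
Step 3: d^3 = (2e-6)^3 = 8.00e-18 m^3
Step 4: b = 1.8e-5 * 220e-6 * 1.08e-11 / 8.00e-18
b = 5.34e-03 N*s/m


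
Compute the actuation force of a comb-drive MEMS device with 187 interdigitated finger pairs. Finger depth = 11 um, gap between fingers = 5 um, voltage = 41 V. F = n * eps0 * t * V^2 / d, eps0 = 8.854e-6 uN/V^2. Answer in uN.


Step 1: Parameters: n=187, eps0=8.854e-6 uN/V^2, t=11 um, V=41 V, d=5 um
Step 2: V^2 = 1681
Step 3: F = 187 * 8.854e-6 * 11 * 1681 / 5
F = 6.123 uN


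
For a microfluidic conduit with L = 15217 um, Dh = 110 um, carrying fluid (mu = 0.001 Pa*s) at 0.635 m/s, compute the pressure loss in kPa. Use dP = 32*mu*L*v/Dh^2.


Step 1: Convert to SI: L = 15217e-6 m, Dh = 110e-6 m
Step 2: dP = 32 * 0.001 * 15217e-6 * 0.635 / (110e-6)^2
Step 3: dP = 25554.50 Pa
Step 4: Convert to kPa: dP = 25.55 kPa


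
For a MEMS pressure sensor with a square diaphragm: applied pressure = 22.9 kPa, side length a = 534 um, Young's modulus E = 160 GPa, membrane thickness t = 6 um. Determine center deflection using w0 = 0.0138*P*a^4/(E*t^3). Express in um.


Step 1: Convert pressure to compatible units (E is in GPa, so P in GPa).
P = 22.9 kPa = 22.9e-6 GPa
Step 2: Compute numerator: 0.0138 * P * a^4.
a^4 = 534^4 = 81313944336
numerator = 0.0138 * 22.9e-6 * 81313944336 = 2.56968e+04
Step 3: Compute denominator: E * t^3 = 160 * 6^3 = 34560
Step 4: w0 = numerator / denominator = 2.56968e+04 / 34560 = 0.7435 um


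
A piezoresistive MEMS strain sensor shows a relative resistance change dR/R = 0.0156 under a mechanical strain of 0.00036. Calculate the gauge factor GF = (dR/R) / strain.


Step 1: Identify values.
dR/R = 0.0156, strain = 0.00036
Step 2: GF = (dR/R) / strain = 0.0156 / 0.00036
GF = 43.3


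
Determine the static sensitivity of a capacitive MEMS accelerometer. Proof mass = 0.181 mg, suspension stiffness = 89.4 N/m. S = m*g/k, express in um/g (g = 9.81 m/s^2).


Step 1: Convert mass: m = 0.181 mg = 1.81e-07 kg
Step 2: S = m * g / k = 1.81e-07 * 9.81 / 89.4
Step 3: S = 1.99e-08 m/g
Step 4: Convert to um/g: S = 0.02 um/g


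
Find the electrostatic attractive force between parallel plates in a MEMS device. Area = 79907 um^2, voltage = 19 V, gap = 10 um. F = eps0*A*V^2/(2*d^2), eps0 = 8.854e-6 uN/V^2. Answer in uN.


Step 1: Identify parameters.
eps0 = 8.854e-6 uN/V^2, A = 79907 um^2, V = 19 V, d = 10 um
Step 2: Compute V^2 = 19^2 = 361
Step 3: Compute d^2 = 10^2 = 100
Step 4: F = 0.5 * 8.854e-6 * 79907 * 361 / 100
F = 1.277 uN


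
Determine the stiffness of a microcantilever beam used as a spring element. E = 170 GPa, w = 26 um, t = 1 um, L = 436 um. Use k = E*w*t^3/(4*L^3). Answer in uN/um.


Step 1: Convert E to consistent units (1 GPa = 1000 uN/um^2).
E = 170 GPa = 170000 uN/um^2
Step 2: Compute t^3 = 1^3 = 1
Step 3: Compute L^3 = 436^3 = 82881856
Step 4: k = 170000 * 26 * 1 / (4 * 82881856)
k = 0.0133 uN/um


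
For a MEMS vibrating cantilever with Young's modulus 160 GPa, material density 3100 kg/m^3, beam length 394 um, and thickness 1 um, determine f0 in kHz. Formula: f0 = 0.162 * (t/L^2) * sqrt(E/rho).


Step 1: Convert units to SI.
t_SI = 1e-6 m, L_SI = 394e-6 m
Step 2: Calculate sqrt(E/rho).
sqrt(160e9 / 3100) = 7184.21 m/s
Step 3: Compute f0.
f0 = 0.162 * 1e-6 / (394e-6)^2 * 7184.21 = 7497.2 Hz = 7.5 kHz


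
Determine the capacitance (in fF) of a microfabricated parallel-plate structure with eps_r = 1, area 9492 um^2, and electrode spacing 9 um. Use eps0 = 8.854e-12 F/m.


Step 1: Convert area to m^2: A = 9492e-12 m^2
Step 2: Convert gap to m: d = 9e-6 m
Step 3: C = eps0 * eps_r * A / d
C = 8.854e-12 * 1 * 9492e-12 / 9e-6
Step 4: Convert to fF (multiply by 1e15).
C = 9.34 fF


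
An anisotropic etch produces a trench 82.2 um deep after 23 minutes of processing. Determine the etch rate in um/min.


Step 1: Etch rate = depth / time
Step 2: rate = 82.2 / 23
rate = 3.574 um/min


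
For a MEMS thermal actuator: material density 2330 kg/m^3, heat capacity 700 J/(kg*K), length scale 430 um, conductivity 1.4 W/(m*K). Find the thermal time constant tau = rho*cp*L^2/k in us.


Step 1: Convert L to m: L = 430e-6 m
Step 2: L^2 = (430e-6)^2 = 1.849e-07 m^2
Step 3: tau = 2330 * 700 * 1.849e-07 / 1.4 = 2.154085e-01 s
Step 4: Convert to microseconds (multiply by 1e6).
tau = 215408.5 us


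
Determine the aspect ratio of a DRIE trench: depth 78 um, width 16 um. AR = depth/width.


Step 1: AR = depth / width
Step 2: AR = 78 / 16
AR = 4.9


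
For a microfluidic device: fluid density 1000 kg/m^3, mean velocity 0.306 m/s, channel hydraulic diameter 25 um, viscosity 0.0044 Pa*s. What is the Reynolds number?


Step 1: Convert Dh to meters: Dh = 25e-6 m
Step 2: Re = rho * v * Dh / mu
Re = 1000 * 0.306 * 25e-6 / 0.0044
Re = 1.739


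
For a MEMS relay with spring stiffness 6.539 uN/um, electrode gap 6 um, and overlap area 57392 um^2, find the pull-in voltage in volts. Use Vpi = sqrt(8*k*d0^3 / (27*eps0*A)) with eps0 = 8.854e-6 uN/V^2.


Step 1: Compute numerator: 8 * k * d0^3 = 8 * 6.539 * 6^3 = 11299.392
Step 2: Compute denominator: 27 * eps0 * A = 27 * 8.854e-6 * 57392 = 13.720017
Step 3: Vpi = sqrt(11299.392 / 13.720017)
Vpi = 28.7 V


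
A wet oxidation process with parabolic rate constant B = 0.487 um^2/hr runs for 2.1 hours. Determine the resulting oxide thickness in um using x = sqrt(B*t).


Step 1: Compute B*t = 0.487 * 2.1 = 1.0227
Step 2: x = sqrt(1.0227)
x = 1.011 um


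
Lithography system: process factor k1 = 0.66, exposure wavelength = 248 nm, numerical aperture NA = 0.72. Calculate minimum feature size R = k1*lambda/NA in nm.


Step 1: Identify values: k1 = 0.66, lambda = 248 nm, NA = 0.72
Step 2: R = k1 * lambda / NA
R = 0.66 * 248 / 0.72
R = 227.3 nm


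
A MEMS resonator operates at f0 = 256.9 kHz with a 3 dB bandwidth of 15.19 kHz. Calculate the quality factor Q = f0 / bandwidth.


Step 1: Q = f0 / bandwidth
Step 2: Q = 256.9 / 15.19
Q = 16.9


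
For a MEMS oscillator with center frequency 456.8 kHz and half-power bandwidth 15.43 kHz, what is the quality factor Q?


Step 1: Q = f0 / bandwidth
Step 2: Q = 456.8 / 15.43
Q = 29.6


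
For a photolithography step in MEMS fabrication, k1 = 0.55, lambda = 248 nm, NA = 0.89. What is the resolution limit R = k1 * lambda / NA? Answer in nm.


Step 1: Identify values: k1 = 0.55, lambda = 248 nm, NA = 0.89
Step 2: R = k1 * lambda / NA
R = 0.55 * 248 / 0.89
R = 153.3 nm


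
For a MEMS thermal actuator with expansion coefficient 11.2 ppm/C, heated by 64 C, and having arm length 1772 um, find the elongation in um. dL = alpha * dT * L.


Step 1: Convert CTE: alpha = 11.2 ppm/C = 11.2e-6 /C
Step 2: dL = 11.2e-6 * 64 * 1772
dL = 1.2702 um


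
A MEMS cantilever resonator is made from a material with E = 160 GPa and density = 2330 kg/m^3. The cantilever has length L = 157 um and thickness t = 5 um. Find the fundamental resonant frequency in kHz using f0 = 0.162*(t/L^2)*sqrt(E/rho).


Step 1: Convert units to SI.
t_SI = 5e-6 m, L_SI = 157e-6 m
Step 2: Calculate sqrt(E/rho).
sqrt(160e9 / 2330) = 8286.71 m/s
Step 3: Compute f0.
f0 = 0.162 * 5e-6 / (157e-6)^2 * 8286.71 = 272312.7 Hz = 272.31 kHz


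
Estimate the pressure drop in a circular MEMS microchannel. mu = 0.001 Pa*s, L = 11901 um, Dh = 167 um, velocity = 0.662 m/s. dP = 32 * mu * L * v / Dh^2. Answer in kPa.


Step 1: Convert to SI: L = 11901e-6 m, Dh = 167e-6 m
Step 2: dP = 32 * 0.001 * 11901e-6 * 0.662 / (167e-6)^2
Step 3: dP = 9039.79 Pa
Step 4: Convert to kPa: dP = 9.04 kPa


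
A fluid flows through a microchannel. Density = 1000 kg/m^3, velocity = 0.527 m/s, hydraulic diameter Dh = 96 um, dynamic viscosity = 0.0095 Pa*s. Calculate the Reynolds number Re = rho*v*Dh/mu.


Step 1: Convert Dh to meters: Dh = 96e-6 m
Step 2: Re = rho * v * Dh / mu
Re = 1000 * 0.527 * 96e-6 / 0.0095
Re = 5.325


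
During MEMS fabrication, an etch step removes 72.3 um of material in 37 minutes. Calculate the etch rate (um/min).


Step 1: Etch rate = depth / time
Step 2: rate = 72.3 / 37
rate = 1.954 um/min


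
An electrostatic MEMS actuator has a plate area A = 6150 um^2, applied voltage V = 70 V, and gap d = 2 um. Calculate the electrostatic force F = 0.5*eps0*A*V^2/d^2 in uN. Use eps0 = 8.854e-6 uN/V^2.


Step 1: Identify parameters.
eps0 = 8.854e-6 uN/V^2, A = 6150 um^2, V = 70 V, d = 2 um
Step 2: Compute V^2 = 70^2 = 4900
Step 3: Compute d^2 = 2^2 = 4
Step 4: F = 0.5 * 8.854e-6 * 6150 * 4900 / 4
F = 33.352 uN


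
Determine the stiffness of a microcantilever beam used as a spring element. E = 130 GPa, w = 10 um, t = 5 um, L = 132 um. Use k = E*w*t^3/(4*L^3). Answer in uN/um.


Step 1: Convert E to consistent units (1 GPa = 1000 uN/um^2).
E = 130 GPa = 130000 uN/um^2
Step 2: Compute t^3 = 5^3 = 125
Step 3: Compute L^3 = 132^3 = 2299968
Step 4: k = 130000 * 10 * 125 / (4 * 2299968)
k = 17.6633 uN/um


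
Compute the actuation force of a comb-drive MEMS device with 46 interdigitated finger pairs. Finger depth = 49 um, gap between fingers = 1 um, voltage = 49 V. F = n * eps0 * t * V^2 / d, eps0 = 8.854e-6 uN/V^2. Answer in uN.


Step 1: Parameters: n=46, eps0=8.854e-6 uN/V^2, t=49 um, V=49 V, d=1 um
Step 2: V^2 = 2401
Step 3: F = 46 * 8.854e-6 * 49 * 2401 / 1
F = 47.917 uN


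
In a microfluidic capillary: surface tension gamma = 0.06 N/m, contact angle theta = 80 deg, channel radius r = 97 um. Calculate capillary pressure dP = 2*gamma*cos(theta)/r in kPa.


Step 1: cos(80 deg) = 0.1736
Step 2: Convert r to m: r = 97e-6 m
Step 3: dP = 2 * 0.06 * 0.1736 / 97e-6 = 214.8 Pa
Step 4: Convert Pa to kPa (divide by 1000).
dP = 0.21 kPa


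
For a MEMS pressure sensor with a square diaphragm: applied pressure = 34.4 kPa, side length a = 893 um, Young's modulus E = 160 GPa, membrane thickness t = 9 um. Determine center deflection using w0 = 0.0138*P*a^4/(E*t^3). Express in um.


Step 1: Convert pressure to compatible units (E is in GPa, so P in GPa).
P = 34.4 kPa = 34.4e-6 GPa
Step 2: Compute numerator: 0.0138 * P * a^4.
a^4 = 893^4 = 635924907601
numerator = 0.0138 * 34.4e-6 * 635924907601 = 3.018863e+05
Step 3: Compute denominator: E * t^3 = 160 * 9^3 = 116640
Step 4: w0 = numerator / denominator = 3.018863e+05 / 116640 = 2.5882 um


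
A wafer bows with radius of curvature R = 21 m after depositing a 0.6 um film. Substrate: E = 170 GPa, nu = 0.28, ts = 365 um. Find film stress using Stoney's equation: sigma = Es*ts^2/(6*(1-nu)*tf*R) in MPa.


Step 1: Compute numerator: Es * ts^2 = 170 * 365^2 = 22648250 (GPa*um^2)
Step 2: Compute denominator (R in um): 6*(1-nu)*tf*R = 6*0.72*0.6*21e6 = 54432000.0 (um^2)
Step 3: sigma (GPa) = 22648250 / 54432000.0 = 4.16083e-01 GPa
Step 4: Convert to MPa (x1000): sigma = 416.1 MPa


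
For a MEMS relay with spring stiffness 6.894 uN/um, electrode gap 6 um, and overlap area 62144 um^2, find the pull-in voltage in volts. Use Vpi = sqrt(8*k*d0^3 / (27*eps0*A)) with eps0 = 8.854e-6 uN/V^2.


Step 1: Compute numerator: 8 * k * d0^3 = 8 * 6.894 * 6^3 = 11912.832
Step 2: Compute denominator: 27 * eps0 * A = 27 * 8.854e-6 * 62144 = 14.85602
Step 3: Vpi = sqrt(11912.832 / 14.85602)
Vpi = 28.32 V


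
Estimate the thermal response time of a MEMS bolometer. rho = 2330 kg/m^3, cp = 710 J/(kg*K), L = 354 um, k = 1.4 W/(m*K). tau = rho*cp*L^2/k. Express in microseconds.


Step 1: Convert L to m: L = 354e-6 m
Step 2: L^2 = (354e-6)^2 = 1.25316e-07 m^2
Step 3: tau = 2330 * 710 * 1.25316e-07 / 1.4 = 1.4807875629e-01 s
Step 4: Convert to microseconds (multiply by 1e6).
tau = 148078.756 us


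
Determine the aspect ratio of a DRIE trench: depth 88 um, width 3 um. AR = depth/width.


Step 1: AR = depth / width
Step 2: AR = 88 / 3
AR = 29.3


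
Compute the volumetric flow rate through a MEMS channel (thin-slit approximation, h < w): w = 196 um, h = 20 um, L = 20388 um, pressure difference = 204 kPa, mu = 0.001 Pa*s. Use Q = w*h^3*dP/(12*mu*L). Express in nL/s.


Step 1: Convert all dimensions to SI (meters).
w = 196e-6 m, h = 20e-6 m, L = 20388e-6 m, dP = 204e3 Pa
Step 2: Q = w * h^3 * dP / (12 * mu * L)
Q = 196e-6 * (20e-6)^3 * 204e3 / (12 * 0.001 * 20388e-6) = 1.30743575e-09 m^3/s
Step 3: Convert Q from m^3/s to nL/s (1 m^3 = 1e12 nL, so multiply by 1e12).
Q = 1307.436 nL/s


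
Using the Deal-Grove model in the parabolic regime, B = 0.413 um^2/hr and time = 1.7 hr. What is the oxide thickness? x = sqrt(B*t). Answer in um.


Step 1: Compute B*t = 0.413 * 1.7 = 0.7021
Step 2: x = sqrt(0.7021)
x = 0.838 um


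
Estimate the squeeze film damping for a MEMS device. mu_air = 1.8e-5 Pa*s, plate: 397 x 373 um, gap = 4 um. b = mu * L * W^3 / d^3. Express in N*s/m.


Step 1: Convert to SI.
L = 397e-6 m, W = 373e-6 m, d = 4e-6 m
Step 2: W^3 = (373e-6)^3 = 5.19e-11 m^3
Step 3: d^3 = (4e-6)^3 = 6.40e-17 m^3
Step 4: b = 1.8e-5 * 397e-6 * 5.19e-11 / 6.40e-17
b = 5.79e-03 N*s/m


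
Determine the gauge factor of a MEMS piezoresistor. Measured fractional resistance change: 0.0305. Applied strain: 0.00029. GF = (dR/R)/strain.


Step 1: Identify values.
dR/R = 0.0305, strain = 0.00029
Step 2: GF = (dR/R) / strain = 0.0305 / 0.00029
GF = 105.2


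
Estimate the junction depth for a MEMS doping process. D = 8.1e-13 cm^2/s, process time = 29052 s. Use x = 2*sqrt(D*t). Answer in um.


Step 1: Compute D*t = 8.1e-13 * 29052 = 2.353212e-08 cm^2
Step 2: sqrt(D*t) = 1.53402e-04 cm
Step 3: x = 2 * 1.53402e-04 cm = 3.06804e-04 cm
Step 4: Convert to um (1 cm = 1e4 um): x = 3.068 um


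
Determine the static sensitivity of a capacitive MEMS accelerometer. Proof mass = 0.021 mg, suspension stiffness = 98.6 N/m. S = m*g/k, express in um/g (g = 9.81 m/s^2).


Step 1: Convert mass: m = 0.021 mg = 2.10e-08 kg
Step 2: S = m * g / k = 2.10e-08 * 9.81 / 98.6
Step 3: S = 2.09e-09 m/g
Step 4: Convert to um/g: S = 0.002 um/g


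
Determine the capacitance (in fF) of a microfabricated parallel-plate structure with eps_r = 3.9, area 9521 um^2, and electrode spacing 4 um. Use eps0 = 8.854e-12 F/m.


Step 1: Convert area to m^2: A = 9521e-12 m^2
Step 2: Convert gap to m: d = 4e-6 m
Step 3: C = eps0 * eps_r * A / d
C = 8.854e-12 * 3.9 * 9521e-12 / 4e-6
Step 4: Convert to fF (multiply by 1e15).
C = 82.19 fF


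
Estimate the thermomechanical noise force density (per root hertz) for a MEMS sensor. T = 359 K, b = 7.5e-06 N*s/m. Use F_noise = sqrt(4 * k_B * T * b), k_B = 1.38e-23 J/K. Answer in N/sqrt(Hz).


Step 1: Compute 4 * k_B * T * b
= 4 * 1.38e-23 * 359 * 7.5e-06
= 1.4863e-25 N^2/Hz
Step 2: F_noise = sqrt(1.4863e-25)
F_noise = 3.86e-13 N/sqrt(Hz)


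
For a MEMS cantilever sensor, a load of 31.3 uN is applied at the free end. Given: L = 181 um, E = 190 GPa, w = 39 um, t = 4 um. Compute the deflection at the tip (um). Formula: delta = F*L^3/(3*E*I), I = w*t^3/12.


Step 1: Calculate the second moment of area.
I = w * t^3 / 12 = 39 * 4^3 / 12 = 208.0 um^4
Step 2: Convert E to consistent units (1 GPa = 1000 uN/um^2).
E = 190 GPa = 190000 uN/um^2
Step 3: Calculate tip deflection.
delta = F * L^3 / (3 * E * I)
delta = 31.3 * 181^3 / (3 * 190000 * 208.0)
delta = 1.5655 um


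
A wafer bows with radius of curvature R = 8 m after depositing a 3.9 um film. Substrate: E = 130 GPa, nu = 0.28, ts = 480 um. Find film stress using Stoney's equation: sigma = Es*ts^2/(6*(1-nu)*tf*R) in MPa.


Step 1: Compute numerator: Es * ts^2 = 130 * 480^2 = 29952000 (GPa*um^2)
Step 2: Compute denominator (R in um): 6*(1-nu)*tf*R = 6*0.72*3.9*8e6 = 134784000.0 (um^2)
Step 3: sigma (GPa) = 29952000 / 134784000.0 = 2.22222e-01 GPa
Step 4: Convert to MPa (x1000): sigma = 222.2 MPa


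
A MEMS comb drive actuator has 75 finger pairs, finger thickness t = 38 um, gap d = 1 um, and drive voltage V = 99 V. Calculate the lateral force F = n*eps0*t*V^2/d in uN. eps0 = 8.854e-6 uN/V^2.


Step 1: Parameters: n=75, eps0=8.854e-6 uN/V^2, t=38 um, V=99 V, d=1 um
Step 2: V^2 = 9801
Step 3: F = 75 * 8.854e-6 * 38 * 9801 / 1
F = 247.317 uN


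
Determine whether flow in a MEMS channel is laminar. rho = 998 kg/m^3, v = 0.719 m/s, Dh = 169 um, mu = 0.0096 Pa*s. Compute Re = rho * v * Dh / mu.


Step 1: Convert Dh to meters: Dh = 169e-6 m
Step 2: Re = rho * v * Dh / mu
Re = 998 * 0.719 * 169e-6 / 0.0096
Re = 12.632
Since Re = 12.632 is below ~2300, the flow is laminar.


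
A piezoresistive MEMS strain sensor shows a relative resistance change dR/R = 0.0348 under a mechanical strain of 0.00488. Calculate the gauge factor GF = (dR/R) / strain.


Step 1: Identify values.
dR/R = 0.0348, strain = 0.00488
Step 2: GF = (dR/R) / strain = 0.0348 / 0.00488
GF = 7.1


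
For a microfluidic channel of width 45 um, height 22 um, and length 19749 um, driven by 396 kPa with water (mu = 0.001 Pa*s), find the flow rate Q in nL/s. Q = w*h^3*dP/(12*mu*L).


Step 1: Convert all dimensions to SI (meters).
w = 45e-6 m, h = 22e-6 m, L = 19749e-6 m, dP = 396e3 Pa
Step 2: Q = w * h^3 * dP / (12 * mu * L)
Q = 45e-6 * (22e-6)^3 * 396e3 / (12 * 0.001 * 19749e-6) = 8.0066231e-10 m^3/s
Step 3: Convert Q from m^3/s to nL/s (1 m^3 = 1e12 nL, so multiply by 1e12).
Q = 800.662 nL/s


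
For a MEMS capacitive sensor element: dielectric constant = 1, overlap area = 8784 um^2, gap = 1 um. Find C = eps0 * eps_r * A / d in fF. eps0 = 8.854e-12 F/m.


Step 1: Convert area to m^2: A = 8784e-12 m^2
Step 2: Convert gap to m: d = 1e-6 m
Step 3: C = eps0 * eps_r * A / d
C = 8.854e-12 * 1 * 8784e-12 / 1e-6
Step 4: Convert to fF (multiply by 1e15).
C = 77.77 fF


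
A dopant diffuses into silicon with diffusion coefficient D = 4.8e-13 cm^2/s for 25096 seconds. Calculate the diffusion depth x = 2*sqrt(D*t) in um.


Step 1: Compute D*t = 4.8e-13 * 25096 = 1.204608e-08 cm^2
Step 2: sqrt(D*t) = 1.09755e-04 cm
Step 3: x = 2 * 1.09755e-04 cm = 2.1951e-04 cm
Step 4: Convert to um (1 cm = 1e4 um): x = 2.195 um


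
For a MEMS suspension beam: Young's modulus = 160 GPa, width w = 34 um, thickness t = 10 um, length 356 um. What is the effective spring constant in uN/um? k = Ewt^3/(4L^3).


Step 1: Convert E to consistent units (1 GPa = 1000 uN/um^2).
E = 160 GPa = 160000 uN/um^2
Step 2: Compute t^3 = 10^3 = 1000
Step 3: Compute L^3 = 356^3 = 45118016
Step 4: k = 160000 * 34 * 1000 / (4 * 45118016)
k = 30.1432 uN/um


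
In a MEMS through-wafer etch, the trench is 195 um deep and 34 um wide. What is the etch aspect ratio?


Step 1: AR = depth / width
Step 2: AR = 195 / 34
AR = 5.7


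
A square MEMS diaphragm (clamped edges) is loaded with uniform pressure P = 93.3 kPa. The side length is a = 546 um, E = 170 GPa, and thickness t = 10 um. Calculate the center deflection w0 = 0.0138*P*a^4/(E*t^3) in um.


Step 1: Convert pressure to compatible units (E is in GPa, so P in GPa).
P = 93.3 kPa = 93.3e-6 GPa
Step 2: Compute numerator: 0.0138 * P * a^4.
a^4 = 546^4 = 88873149456
numerator = 0.0138 * 93.3e-6 * 88873149456 = 1.14428e+05
Step 3: Compute denominator: E * t^3 = 170 * 10^3 = 170000
Step 4: w0 = numerator / denominator = 1.14428e+05 / 170000 = 0.6731 um


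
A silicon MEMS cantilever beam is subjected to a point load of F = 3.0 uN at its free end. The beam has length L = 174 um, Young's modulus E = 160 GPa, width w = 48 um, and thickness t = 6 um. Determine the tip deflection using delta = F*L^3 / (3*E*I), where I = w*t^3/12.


Step 1: Calculate the second moment of area.
I = w * t^3 / 12 = 48 * 6^3 / 12 = 864.0 um^4
Step 2: Convert E to consistent units (1 GPa = 1000 uN/um^2).
E = 160 GPa = 160000 uN/um^2
Step 3: Calculate tip deflection.
delta = F * L^3 / (3 * E * I)
delta = 3.0 * 174^3 / (3 * 160000 * 864.0)
delta = 0.0381 um


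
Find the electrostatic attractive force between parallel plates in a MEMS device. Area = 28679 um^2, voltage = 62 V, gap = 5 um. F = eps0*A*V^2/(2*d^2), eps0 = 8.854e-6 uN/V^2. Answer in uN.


Step 1: Identify parameters.
eps0 = 8.854e-6 uN/V^2, A = 28679 um^2, V = 62 V, d = 5 um
Step 2: Compute V^2 = 62^2 = 3844
Step 3: Compute d^2 = 5^2 = 25
Step 4: F = 0.5 * 8.854e-6 * 28679 * 3844 / 25
F = 19.522 uN


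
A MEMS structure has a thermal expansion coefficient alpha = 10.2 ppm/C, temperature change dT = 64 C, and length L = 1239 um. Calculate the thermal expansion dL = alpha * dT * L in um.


Step 1: Convert CTE: alpha = 10.2 ppm/C = 10.2e-6 /C
Step 2: dL = 10.2e-6 * 64 * 1239
dL = 0.8088 um


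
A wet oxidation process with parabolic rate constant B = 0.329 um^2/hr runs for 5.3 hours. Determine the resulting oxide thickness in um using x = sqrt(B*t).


Step 1: Compute B*t = 0.329 * 5.3 = 1.7437
Step 2: x = sqrt(1.7437)
x = 1.32 um


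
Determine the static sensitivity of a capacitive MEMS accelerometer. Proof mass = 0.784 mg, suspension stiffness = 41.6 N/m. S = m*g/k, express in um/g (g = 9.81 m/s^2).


Step 1: Convert mass: m = 0.784 mg = 7.84e-07 kg
Step 2: S = m * g / k = 7.84e-07 * 9.81 / 41.6
Step 3: S = 1.85e-07 m/g
Step 4: Convert to um/g: S = 0.185 um/g


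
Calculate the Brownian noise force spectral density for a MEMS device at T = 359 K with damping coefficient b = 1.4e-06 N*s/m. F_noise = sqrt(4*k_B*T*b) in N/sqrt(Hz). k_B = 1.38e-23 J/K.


Step 1: Compute 4 * k_B * T * b
= 4 * 1.38e-23 * 359 * 1.4e-06
= 2.7744e-26 N^2/Hz
Step 2: F_noise = sqrt(2.7744e-26)
F_noise = 1.67e-13 N/sqrt(Hz)


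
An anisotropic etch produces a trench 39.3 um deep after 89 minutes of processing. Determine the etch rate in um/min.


Step 1: Etch rate = depth / time
Step 2: rate = 39.3 / 89
rate = 0.442 um/min


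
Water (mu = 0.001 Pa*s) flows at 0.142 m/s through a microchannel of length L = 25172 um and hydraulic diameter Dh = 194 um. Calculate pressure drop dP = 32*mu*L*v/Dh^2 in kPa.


Step 1: Convert to SI: L = 25172e-6 m, Dh = 194e-6 m
Step 2: dP = 32 * 0.001 * 25172e-6 * 0.142 / (194e-6)^2
Step 3: dP = 3039.15 Pa
Step 4: Convert to kPa: dP = 3.04 kPa


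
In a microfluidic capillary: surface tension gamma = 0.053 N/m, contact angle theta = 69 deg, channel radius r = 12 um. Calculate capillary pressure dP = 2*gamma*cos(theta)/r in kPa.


Step 1: cos(69 deg) = 0.3584
Step 2: Convert r to m: r = 12e-6 m
Step 3: dP = 2 * 0.053 * 0.3584 / 12e-6 = 3165.9 Pa
Step 4: Convert Pa to kPa (divide by 1000).
dP = 3.17 kPa


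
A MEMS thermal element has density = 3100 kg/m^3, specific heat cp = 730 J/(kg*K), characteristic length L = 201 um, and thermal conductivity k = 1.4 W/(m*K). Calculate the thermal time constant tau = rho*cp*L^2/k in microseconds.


Step 1: Convert L to m: L = 201e-6 m
Step 2: L^2 = (201e-6)^2 = 4.0401e-08 m^2
Step 3: tau = 3100 * 730 * 4.0401e-08 / 1.4 = 6.530533071e-02 s
Step 4: Convert to microseconds (multiply by 1e6).
tau = 65305.331 us


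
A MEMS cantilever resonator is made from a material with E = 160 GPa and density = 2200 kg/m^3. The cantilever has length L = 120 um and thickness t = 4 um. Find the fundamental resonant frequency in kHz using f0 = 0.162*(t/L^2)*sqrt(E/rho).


Step 1: Convert units to SI.
t_SI = 4e-6 m, L_SI = 120e-6 m
Step 2: Calculate sqrt(E/rho).
sqrt(160e9 / 2200) = 8528.03 m/s
Step 3: Compute f0.
f0 = 0.162 * 4e-6 / (120e-6)^2 * 8528.03 = 383761.4 Hz = 383.76 kHz


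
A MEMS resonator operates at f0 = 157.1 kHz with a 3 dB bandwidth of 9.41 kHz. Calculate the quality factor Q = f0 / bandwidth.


Step 1: Q = f0 / bandwidth
Step 2: Q = 157.1 / 9.41
Q = 16.7


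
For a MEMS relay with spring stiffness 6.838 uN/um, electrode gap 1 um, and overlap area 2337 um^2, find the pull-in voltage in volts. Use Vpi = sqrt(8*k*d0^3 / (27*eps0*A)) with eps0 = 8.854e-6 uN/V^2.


Step 1: Compute numerator: 8 * k * d0^3 = 8 * 6.838 * 1^3 = 54.704
Step 2: Compute denominator: 27 * eps0 * A = 27 * 8.854e-6 * 2337 = 0.558679
Step 3: Vpi = sqrt(54.704 / 0.558679)
Vpi = 9.9 V


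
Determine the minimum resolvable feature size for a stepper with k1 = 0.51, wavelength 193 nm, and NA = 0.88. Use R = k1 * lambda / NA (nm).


Step 1: Identify values: k1 = 0.51, lambda = 193 nm, NA = 0.88
Step 2: R = k1 * lambda / NA
R = 0.51 * 193 / 0.88
R = 111.9 nm


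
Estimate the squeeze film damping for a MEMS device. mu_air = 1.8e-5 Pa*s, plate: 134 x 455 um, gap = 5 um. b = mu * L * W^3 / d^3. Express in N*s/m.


Step 1: Convert to SI.
L = 134e-6 m, W = 455e-6 m, d = 5e-6 m
Step 2: W^3 = (455e-6)^3 = 9.42e-11 m^3
Step 3: d^3 = (5e-6)^3 = 1.25e-16 m^3
Step 4: b = 1.8e-5 * 134e-6 * 9.42e-11 / 1.25e-16
b = 1.82e-03 N*s/m


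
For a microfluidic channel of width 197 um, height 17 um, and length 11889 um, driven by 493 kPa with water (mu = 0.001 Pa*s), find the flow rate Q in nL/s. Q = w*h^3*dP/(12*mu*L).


Step 1: Convert all dimensions to SI (meters).
w = 197e-6 m, h = 17e-6 m, L = 11889e-6 m, dP = 493e3 Pa
Step 2: Q = w * h^3 * dP / (12 * mu * L)
Q = 197e-6 * (17e-6)^3 * 493e3 / (12 * 0.001 * 11889e-6) = 3.34451645e-09 m^3/s
Step 3: Convert Q from m^3/s to nL/s (1 m^3 = 1e12 nL, so multiply by 1e12).
Q = 3344.516 nL/s


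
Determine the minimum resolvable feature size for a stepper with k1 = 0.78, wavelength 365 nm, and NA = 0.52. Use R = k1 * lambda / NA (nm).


Step 1: Identify values: k1 = 0.78, lambda = 365 nm, NA = 0.52
Step 2: R = k1 * lambda / NA
R = 0.78 * 365 / 0.52
R = 547.5 nm


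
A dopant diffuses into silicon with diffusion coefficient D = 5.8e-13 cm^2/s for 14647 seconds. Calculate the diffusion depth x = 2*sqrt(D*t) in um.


Step 1: Compute D*t = 5.8e-13 * 14647 = 8.49526e-09 cm^2
Step 2: sqrt(D*t) = 9.21697e-05 cm
Step 3: x = 2 * 9.21697e-05 cm = 1.843394e-04 cm
Step 4: Convert to um (1 cm = 1e4 um): x = 1.843 um


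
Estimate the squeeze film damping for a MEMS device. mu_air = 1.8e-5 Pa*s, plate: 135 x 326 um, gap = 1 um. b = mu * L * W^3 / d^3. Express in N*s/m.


Step 1: Convert to SI.
L = 135e-6 m, W = 326e-6 m, d = 1e-6 m
Step 2: W^3 = (326e-6)^3 = 3.46e-11 m^3
Step 3: d^3 = (1e-6)^3 = 1.00e-18 m^3
Step 4: b = 1.8e-5 * 135e-6 * 3.46e-11 / 1.00e-18
b = 8.42e-02 N*s/m


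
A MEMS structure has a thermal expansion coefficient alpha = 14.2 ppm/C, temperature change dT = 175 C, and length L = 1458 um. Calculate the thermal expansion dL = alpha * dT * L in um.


Step 1: Convert CTE: alpha = 14.2 ppm/C = 14.2e-6 /C
Step 2: dL = 14.2e-6 * 175 * 1458
dL = 3.6231 um


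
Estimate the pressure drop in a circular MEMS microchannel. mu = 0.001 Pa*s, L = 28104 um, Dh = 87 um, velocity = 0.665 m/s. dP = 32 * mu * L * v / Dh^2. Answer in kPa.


Step 1: Convert to SI: L = 28104e-6 m, Dh = 87e-6 m
Step 2: dP = 32 * 0.001 * 28104e-6 * 0.665 / (87e-6)^2
Step 3: dP = 79013.49 Pa
Step 4: Convert to kPa: dP = 79.01 kPa


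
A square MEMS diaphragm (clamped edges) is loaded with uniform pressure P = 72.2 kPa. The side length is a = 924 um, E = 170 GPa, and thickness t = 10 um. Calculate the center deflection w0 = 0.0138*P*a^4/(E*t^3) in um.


Step 1: Convert pressure to compatible units (E is in GPa, so P in GPa).
P = 72.2 kPa = 72.2e-6 GPa
Step 2: Compute numerator: 0.0138 * P * a^4.
a^4 = 924^4 = 728933458176
numerator = 0.0138 * 72.2e-6 * 728933458176 = 7.262801e+05
Step 3: Compute denominator: E * t^3 = 170 * 10^3 = 170000
Step 4: w0 = numerator / denominator = 7.262801e+05 / 170000 = 4.2722 um


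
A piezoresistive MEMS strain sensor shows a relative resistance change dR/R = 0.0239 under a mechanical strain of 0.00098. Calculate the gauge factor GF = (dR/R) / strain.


Step 1: Identify values.
dR/R = 0.0239, strain = 0.00098
Step 2: GF = (dR/R) / strain = 0.0239 / 0.00098
GF = 24.4


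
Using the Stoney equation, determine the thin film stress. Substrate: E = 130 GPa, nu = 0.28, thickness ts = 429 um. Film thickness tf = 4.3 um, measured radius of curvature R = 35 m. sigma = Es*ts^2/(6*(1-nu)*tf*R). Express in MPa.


Step 1: Compute numerator: Es * ts^2 = 130 * 429^2 = 23925330 (GPa*um^2)
Step 2: Compute denominator (R in um): 6*(1-nu)*tf*R = 6*0.72*4.3*35e6 = 650160000.0 (um^2)
Step 3: sigma (GPa) = 23925330 / 650160000.0 = 3.6799e-02 GPa
Step 4: Convert to MPa (x1000): sigma = 36.8 MPa


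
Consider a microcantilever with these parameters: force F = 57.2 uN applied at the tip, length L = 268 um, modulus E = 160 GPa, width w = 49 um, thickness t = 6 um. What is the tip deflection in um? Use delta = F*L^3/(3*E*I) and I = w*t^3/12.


Step 1: Calculate the second moment of area.
I = w * t^3 / 12 = 49 * 6^3 / 12 = 882.0 um^4
Step 2: Convert E to consistent units (1 GPa = 1000 uN/um^2).
E = 160 GPa = 160000 uN/um^2
Step 3: Calculate tip deflection.
delta = F * L^3 / (3 * E * I)
delta = 57.2 * 268^3 / (3 * 160000 * 882.0)
delta = 2.6007 um


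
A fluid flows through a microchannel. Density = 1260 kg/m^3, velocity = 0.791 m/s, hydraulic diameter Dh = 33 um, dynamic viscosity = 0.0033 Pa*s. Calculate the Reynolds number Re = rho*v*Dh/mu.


Step 1: Convert Dh to meters: Dh = 33e-6 m
Step 2: Re = rho * v * Dh / mu
Re = 1260 * 0.791 * 33e-6 / 0.0033
Re = 9.967


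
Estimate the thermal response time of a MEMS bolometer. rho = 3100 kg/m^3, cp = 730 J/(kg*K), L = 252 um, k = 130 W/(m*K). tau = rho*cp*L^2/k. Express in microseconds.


Step 1: Convert L to m: L = 252e-6 m
Step 2: L^2 = (252e-6)^2 = 6.3504e-08 m^2
Step 3: tau = 3100 * 730 * 6.3504e-08 / 130 = 1.10545809e-03 s
Step 4: Convert to microseconds (multiply by 1e6).
tau = 1105.458 us


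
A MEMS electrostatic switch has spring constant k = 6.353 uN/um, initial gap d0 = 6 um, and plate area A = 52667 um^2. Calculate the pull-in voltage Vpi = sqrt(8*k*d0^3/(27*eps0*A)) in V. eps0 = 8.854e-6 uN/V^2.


Step 1: Compute numerator: 8 * k * d0^3 = 8 * 6.353 * 6^3 = 10977.984
Step 2: Compute denominator: 27 * eps0 * A = 27 * 8.854e-6 * 52667 = 12.590468
Step 3: Vpi = sqrt(10977.984 / 12.590468)
Vpi = 29.53 V


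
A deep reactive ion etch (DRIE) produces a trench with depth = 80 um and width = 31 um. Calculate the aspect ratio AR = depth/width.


Step 1: AR = depth / width
Step 2: AR = 80 / 31
AR = 2.6


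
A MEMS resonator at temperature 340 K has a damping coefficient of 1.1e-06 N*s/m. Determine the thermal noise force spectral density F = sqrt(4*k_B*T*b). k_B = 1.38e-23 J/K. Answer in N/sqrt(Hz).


Step 1: Compute 4 * k_B * T * b
= 4 * 1.38e-23 * 340 * 1.1e-06
= 2.0645e-26 N^2/Hz
Step 2: F_noise = sqrt(2.0645e-26)
F_noise = 1.44e-13 N/sqrt(Hz)


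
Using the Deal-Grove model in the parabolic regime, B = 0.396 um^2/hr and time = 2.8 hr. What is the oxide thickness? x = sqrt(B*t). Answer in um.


Step 1: Compute B*t = 0.396 * 2.8 = 1.1088
Step 2: x = sqrt(1.1088)
x = 1.053 um


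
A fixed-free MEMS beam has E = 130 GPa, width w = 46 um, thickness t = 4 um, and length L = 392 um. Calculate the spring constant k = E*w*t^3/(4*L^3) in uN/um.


Step 1: Convert E to consistent units (1 GPa = 1000 uN/um^2).
E = 130 GPa = 130000 uN/um^2
Step 2: Compute t^3 = 4^3 = 64
Step 3: Compute L^3 = 392^3 = 60236288
Step 4: k = 130000 * 46 * 64 / (4 * 60236288)
k = 1.5884 uN/um


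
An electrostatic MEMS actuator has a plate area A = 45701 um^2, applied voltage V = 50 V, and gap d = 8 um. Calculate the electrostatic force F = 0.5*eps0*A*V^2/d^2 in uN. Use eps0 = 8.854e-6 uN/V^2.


Step 1: Identify parameters.
eps0 = 8.854e-6 uN/V^2, A = 45701 um^2, V = 50 V, d = 8 um
Step 2: Compute V^2 = 50^2 = 2500
Step 3: Compute d^2 = 8^2 = 64
Step 4: F = 0.5 * 8.854e-6 * 45701 * 2500 / 64
F = 7.903 uN
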